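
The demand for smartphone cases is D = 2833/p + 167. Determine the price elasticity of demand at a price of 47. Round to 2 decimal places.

At p = 47, D = 227.2766.
dD/dp = −2833/p² = −1.2825.
Point elasticity E = (dD/dp)·(p/D) = -1.2825 × 47/227.2766 ≈ -0.27.
|E| < 1, so demand is inelastic at this price.

-0.27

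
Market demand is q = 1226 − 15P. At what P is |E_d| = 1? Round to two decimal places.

For linear demand q = a − bP, E = −bP/(a − bP). |E| = 1 ⇒ bP = a − bP ⇒ P = a/(2b).
P = 1226/(2·15) ≈ 40.87.

40.87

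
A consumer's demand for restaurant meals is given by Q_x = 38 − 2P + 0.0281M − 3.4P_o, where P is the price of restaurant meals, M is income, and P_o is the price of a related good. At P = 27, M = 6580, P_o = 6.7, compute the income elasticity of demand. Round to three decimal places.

1.265

Substituting, Q_x = 38 − 2(27) + 0.0281(6580) − 3.4(6.7) = 38 − 54 + 184.898 − 22.78 = 146.118.
∂Q_x/∂M = +0.0281, so E_I = 0.0281·(6580/146.118) ≈ 1.265.
E_I > 1: normal good (luxury).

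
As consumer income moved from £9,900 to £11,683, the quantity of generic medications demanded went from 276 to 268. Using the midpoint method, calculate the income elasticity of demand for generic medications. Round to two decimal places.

-0.18

%ΔQ = (268 − 276)/[(276+268)/2] = -8/272 ≈ -0.0294.
%ΔI = (11,683 − 9,900)/[(9,900+11,683)/2] = 1783/10791.5 ≈ 0.1652.
E_I = %ΔQ/%ΔI ≈ -0.18.
E_I < 0: inferior good.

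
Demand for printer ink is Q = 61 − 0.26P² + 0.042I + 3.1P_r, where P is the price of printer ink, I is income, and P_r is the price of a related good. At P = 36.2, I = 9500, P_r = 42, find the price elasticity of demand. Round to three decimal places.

-2.731

Evaluating quantity at (P, I, P_r) gives Q = 61 − 0.26(36.2)² + 0.042(9500) + 3.1(42) = 61 − 340.7144 + 399 + 130.2 = 249.4856.
∂Q/∂P = −2·0.26·P = -18.824, so E_p = -18.824·(36.2/249.4856) ≈ -2.731.
|E_p| > 1: demand is elastic.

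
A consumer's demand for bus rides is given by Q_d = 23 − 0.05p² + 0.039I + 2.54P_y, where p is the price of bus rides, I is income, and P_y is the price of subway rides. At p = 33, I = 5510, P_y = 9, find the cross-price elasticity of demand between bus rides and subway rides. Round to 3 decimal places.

0.111

First evaluate Q_d: 23 − 0.05(33)² + 0.039(5510) + 2.54(9) = 23 − 54.45 + 214.89 + 22.86 = 206.3.
∂Q_d/∂P_y = +2.54, so E_xy = 2.54·(9/206.3) ≈ 0.111.
E_xy > 0: the goods are substitutes.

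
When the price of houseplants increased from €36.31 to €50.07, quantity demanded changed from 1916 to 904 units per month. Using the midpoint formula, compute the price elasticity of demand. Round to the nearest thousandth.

%ΔQ = (904 − 1916)/[(1916 + 904)/2] = -1012/1410 ≈ -0.7177.
%Δp = (50.07 − 36.31)/[(36.31 + 50.07)/2] = 13.76/43.19 ≈ 0.3186.
Arc elasticity E = %ΔQ/%Δp ≈ -0.7177/0.3186 ≈ -2.253.
|E| > 1: demand is elastic over this range.

-2.253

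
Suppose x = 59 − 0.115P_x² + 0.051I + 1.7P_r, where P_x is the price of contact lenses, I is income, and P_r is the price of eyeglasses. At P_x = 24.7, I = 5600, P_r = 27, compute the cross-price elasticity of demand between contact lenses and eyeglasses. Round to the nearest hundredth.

0.14

x = 59 − 0.115(24.7)² + 0.051(5600) + 1.7(27) = 59 − 70.1604 + 285.6 + 45.9 = 320.3397.
∂x/∂P_r = +1.7, so E_xy = 1.7·(27/320.3397) ≈ 0.14.
E_xy > 0: the goods are substitutes.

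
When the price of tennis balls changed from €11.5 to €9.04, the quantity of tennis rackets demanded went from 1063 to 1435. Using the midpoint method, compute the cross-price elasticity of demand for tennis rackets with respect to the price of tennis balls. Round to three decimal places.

-1.243

%ΔQ_x = (1435 − 1063)/[(1063+1435)/2] = 372/1249 ≈ 0.2978.
%ΔP_y = (9.04 − 11.5)/[(11.5+9.04)/2] ≈ -0.2395.
E_xy = 0.2978/-0.2395 ≈ -1.243.
E_xy < 0, so tennis rackets and tennis balls are complements.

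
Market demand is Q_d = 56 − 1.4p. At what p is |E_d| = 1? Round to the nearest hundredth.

20.00

For linear demand Q_d = a − bp, E = −bp/(a − bp). |E| = 1 ⇒ bp = a − bp ⇒ p = a/(2b).
p = 56/(2·1.4) = 20.00.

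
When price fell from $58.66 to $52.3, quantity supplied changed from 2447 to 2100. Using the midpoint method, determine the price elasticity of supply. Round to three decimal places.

%Δq = (2100 − 2447)/[(2447 + 2100)/2] = -347/2273.5 ≈ -0.1526.
%ΔP = (52.3 − 58.66)/[(58.66 + 52.3)/2] = -6.36/55.48 ≈ -0.1146.
Arc elasticity E = %Δq/%ΔP ≈ -0.1526/-0.1146 ≈ 1.331.
|E| > 1: supply is elastic over this range.

1.331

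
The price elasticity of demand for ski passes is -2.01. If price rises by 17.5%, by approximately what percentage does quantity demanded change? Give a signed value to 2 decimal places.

-35.18

%ΔQ ≈ E × %ΔP = (-2.01) × (17.5%) ≈ -35.18%.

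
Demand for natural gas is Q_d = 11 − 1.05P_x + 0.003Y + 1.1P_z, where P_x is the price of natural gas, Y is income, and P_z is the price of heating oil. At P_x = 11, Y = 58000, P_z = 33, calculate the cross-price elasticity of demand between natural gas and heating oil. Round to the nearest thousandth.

0.173

Substituting, Q_d = 11 − 1.05(11) + 0.003(58000) + 1.1(33) = 11 − 11.55 + 174 + 36.3 = 209.75.
∂Q_d/∂P_z = +1.1, so E_xy = 1.1·(33/209.75) ≈ 0.173.
E_xy > 0: the goods are substitutes.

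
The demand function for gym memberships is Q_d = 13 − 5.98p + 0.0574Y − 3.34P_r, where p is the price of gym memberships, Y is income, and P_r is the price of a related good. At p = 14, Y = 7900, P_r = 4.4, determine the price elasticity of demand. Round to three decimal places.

Substituting, Q_d = 13 − 5.98(14) + 0.0574(7900) − 3.34(4.4) = 13 − 83.72 + 453.46 − 14.696 = 368.044.
∂Q_d/∂p = −5.98, so E_p = (−5.98)·(14/368.044) ≈ -0.227.
|E_p| < 1: demand is inelastic.

-0.227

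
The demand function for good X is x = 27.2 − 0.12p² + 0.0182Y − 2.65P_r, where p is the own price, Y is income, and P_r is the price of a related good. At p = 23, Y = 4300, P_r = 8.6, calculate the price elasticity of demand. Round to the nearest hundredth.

-6.62

x = 27.2 − 0.12(23)² + 0.0182(4300) − 2.65(8.6) = 27.2 − 63.48 + 78.26 − 22.79 = 19.19.
∂x/∂p = −2·0.12·p = -5.52, so E_p = -5.52·(23/19.19) ≈ -6.62.
|E_p| > 1: demand is elastic.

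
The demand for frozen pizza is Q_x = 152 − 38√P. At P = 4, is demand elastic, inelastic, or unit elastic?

At P = 4, Q_x = 76.
dQ_x/dP = −38/(2√P) = −38/(2·2).
Point elasticity E = (dQ_x/dP)·(P/Q_x) = -9.5 × 4/76 ≈ -0.500.
|E| ≈ 0.500 < 1, so demand is inelastic.

inelastic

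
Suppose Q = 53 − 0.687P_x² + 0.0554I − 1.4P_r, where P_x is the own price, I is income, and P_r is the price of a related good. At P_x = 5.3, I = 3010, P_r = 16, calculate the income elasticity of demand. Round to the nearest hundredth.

0.94

At the given point, Q = 53 − 0.687(5.3)² + 0.0554(3010) − 1.4(16) = 53 − 19.2978 + 166.754 − 22.4 = 178.0562.
∂Q/∂I = +0.0554, so E_I = 0.0554·(3010/178.0562) ≈ 0.94.
E_I ∈ (0,1): normal good (necessity).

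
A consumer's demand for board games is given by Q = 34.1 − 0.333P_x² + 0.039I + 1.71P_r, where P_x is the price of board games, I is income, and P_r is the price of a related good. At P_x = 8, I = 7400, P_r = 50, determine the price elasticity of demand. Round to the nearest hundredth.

Q = 34.1 − 0.333(8)² + 0.039(7400) + 1.71(50) = 34.1 − 21.312 + 288.6 + 85.5 = 386.888.
∂Q/∂P_x = −2·0.333·P_x = -5.328, so E_p = -5.328·(8/386.888) ≈ -0.11.
|E_p| < 1: demand is inelastic.

-0.11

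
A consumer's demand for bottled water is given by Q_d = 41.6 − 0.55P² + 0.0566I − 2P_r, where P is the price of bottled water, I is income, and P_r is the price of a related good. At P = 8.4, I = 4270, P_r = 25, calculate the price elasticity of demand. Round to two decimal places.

-0.40

Q_d = 41.6 − 0.55(8.4)² + 0.0566(4270) − 2(25) = 41.6 − 38.808 + 241.682 − 50 = 194.474.
∂Q_d/∂P = −2·0.55·P = -9.24, so E_p = -9.24·(8.4/194.474) ≈ -0.40.
|E_p| < 1: demand is inelastic.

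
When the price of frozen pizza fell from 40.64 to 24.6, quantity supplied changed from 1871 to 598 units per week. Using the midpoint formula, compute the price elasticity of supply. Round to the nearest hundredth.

%Δq = (598 − 1871)/[(1871 + 598)/2] = -1273/1234.5 ≈ -1.0312.
%Δp = (24.6 − 40.64)/[(40.64 + 24.6)/2] = -16.04/32.62 ≈ -0.4917.
Arc elasticity E = %Δq/%Δp ≈ -1.0312/-0.4917 ≈ 2.10.
|E| > 1: supply is elastic over this range.

2.10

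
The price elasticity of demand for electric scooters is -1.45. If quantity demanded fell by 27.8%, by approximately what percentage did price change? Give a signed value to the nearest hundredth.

%ΔQ ≈ E × %ΔP ⇒ %ΔP = %ΔQ / E = (-27.8%)/(-1.45) ≈ 19.17%.

19.17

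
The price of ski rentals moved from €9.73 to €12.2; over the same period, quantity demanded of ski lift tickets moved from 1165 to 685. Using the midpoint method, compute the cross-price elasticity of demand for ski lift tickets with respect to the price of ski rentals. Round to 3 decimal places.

-2.304

%ΔQ_x = (685 − 1165)/[(1165+685)/2] = -480/925 ≈ -0.5189.
%ΔP_y = (12.2 − 9.73)/[(9.73+12.2)/2] ≈ 0.2253.
E_xy = -0.5189/0.2253 ≈ -2.304.
E_xy < 0, so ski lift tickets and ski rentals are complements.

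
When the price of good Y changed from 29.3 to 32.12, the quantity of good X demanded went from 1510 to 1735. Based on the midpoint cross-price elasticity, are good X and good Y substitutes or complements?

%ΔQ_x = (1735 − 1510)/[(1510+1735)/2] = 225/1622.5 ≈ 0.1387.
%ΔP_y = (32.12 − 29.3)/[(29.3+32.12)/2] ≈ 0.0918.
E_xy = 0.1387/0.0918 ≈ 1.510.
E_xy > 0, so the goods are substitutes.

substitutes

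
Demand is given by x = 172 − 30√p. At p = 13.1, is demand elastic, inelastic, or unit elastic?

inelastic

At p = 13.1, x = 63.4182.
dx/dp = −30/(2√p) = −30/(2·3.6194).
Point elasticity E = (dx/dp)·(p/x) = -4.1443 × 13.1/63.4182 ≈ -0.856.
|E| ≈ 0.856 < 1, so demand is inelastic.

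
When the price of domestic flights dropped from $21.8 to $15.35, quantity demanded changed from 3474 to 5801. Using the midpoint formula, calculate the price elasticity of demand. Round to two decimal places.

-1.45

%ΔQ = (5801 − 3474)/[(3474 + 5801)/2] = 2327/4637.5 ≈ 0.5018.
%Δp = (15.35 − 21.8)/[(21.8 + 15.35)/2] = -6.45/18.575 ≈ -0.3472.
Arc elasticity E = %ΔQ/%Δp ≈ 0.5018/-0.3472 ≈ -1.45.
|E| > 1: demand is elastic over this range.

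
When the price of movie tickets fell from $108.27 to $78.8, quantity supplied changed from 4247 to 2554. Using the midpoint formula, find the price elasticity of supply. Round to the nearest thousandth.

%Δq = (2554 − 4247)/[(4247 + 2554)/2] = -1693/3400.5 ≈ -0.4979.
%ΔP = (78.8 − 108.27)/[(108.27 + 78.8)/2] = -29.47/93.535 ≈ -0.3151.
Arc elasticity E = %Δq/%ΔP ≈ -0.4979/-0.3151 ≈ 1.580.
|E| > 1: supply is elastic over this range.

1.580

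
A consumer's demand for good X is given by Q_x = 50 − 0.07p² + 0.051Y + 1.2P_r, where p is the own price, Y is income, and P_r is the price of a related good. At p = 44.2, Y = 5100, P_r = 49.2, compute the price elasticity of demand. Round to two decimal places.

At the given point, Q_x = 50 − 0.07(44.2)² + 0.051(5100) + 1.2(49.2) = 50 − 136.7548 + 260.1 + 59.04 = 232.3852.
∂Q_x/∂p = −2·0.07·p = -6.188, so E_p = -6.188·(44.2/232.3852) ≈ -1.18.
|E_p| > 1: demand is elastic.

-1.18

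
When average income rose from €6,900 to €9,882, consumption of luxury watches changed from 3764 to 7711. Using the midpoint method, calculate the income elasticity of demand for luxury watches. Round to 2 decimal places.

%ΔQ = (7711 − 3764)/[(3764+7711)/2] = 3947/5737.5 ≈ 0.6879.
%ΔI = (9,882 − 6,900)/[(6,900+9,882)/2] = 2982/8391 ≈ 0.3554.
E_I = %ΔQ/%ΔI ≈ 1.94.
E_I > 1: normal good (luxury).

1.94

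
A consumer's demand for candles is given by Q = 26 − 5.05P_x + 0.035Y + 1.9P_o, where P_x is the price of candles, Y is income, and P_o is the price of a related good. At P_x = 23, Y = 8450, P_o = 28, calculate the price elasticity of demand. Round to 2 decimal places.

First evaluate Q: 26 − 5.05(23) + 0.035(8450) + 1.9(28) = 26 − 116.15 + 295.75 + 53.2 = 258.8.
∂Q/∂P_x = −5.05, so E_p = (−5.05)·(23/258.8) ≈ -0.45.
|E_p| < 1: demand is inelastic.

-0.45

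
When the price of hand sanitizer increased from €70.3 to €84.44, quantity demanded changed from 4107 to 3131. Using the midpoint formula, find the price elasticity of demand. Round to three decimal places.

-1.476

%ΔQ = (3131 − 4107)/[(4107 + 3131)/2] = -976/3619 ≈ -0.2697.
%ΔP = (84.44 − 70.3)/[(70.3 + 84.44)/2] = 14.14/77.37 ≈ 0.1828.
Arc elasticity E = %ΔQ/%ΔP ≈ -0.2697/0.1828 ≈ -1.476.
|E| > 1: demand is elastic over this range.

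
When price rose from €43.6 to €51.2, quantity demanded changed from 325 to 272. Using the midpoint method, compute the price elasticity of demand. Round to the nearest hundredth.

%ΔQ = (272 − 325)/[(325 + 272)/2] = -53/298.5 ≈ -0.1776.
%ΔP = (51.2 − 43.6)/[(43.6 + 51.2)/2] = 7.6/47.4 ≈ 0.1603.
Arc elasticity E = %ΔQ/%ΔP ≈ -0.1776/0.1603 ≈ -1.11.
|E| > 1: demand is elastic over this range.

-1.11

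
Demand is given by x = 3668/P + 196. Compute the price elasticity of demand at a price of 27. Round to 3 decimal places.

At P = 27, x = 331.8519.
dx/dP = −3668/P² = −5.0316.
Point elasticity E = (dx/dP)·(P/x) = -5.0316 × 27/331.8519 ≈ -0.409.
|E| < 1, so demand is inelastic at this price.

-0.409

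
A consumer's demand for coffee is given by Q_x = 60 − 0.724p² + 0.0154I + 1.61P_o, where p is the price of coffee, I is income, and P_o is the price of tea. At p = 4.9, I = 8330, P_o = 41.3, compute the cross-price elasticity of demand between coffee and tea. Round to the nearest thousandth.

0.280

First evaluate Q_x: 60 − 0.724(4.9)² + 0.0154(8330) + 1.61(41.3) = 60 − 17.3832 + 128.282 + 66.493 = 237.3918.
∂Q_x/∂P_o = +1.61, so E_xy = 1.61·(41.3/237.3918) ≈ 0.280.
E_xy > 0: the goods are substitutes.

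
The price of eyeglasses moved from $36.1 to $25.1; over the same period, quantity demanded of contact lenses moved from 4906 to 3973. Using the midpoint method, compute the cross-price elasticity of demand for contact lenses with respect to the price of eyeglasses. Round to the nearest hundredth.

0.58

%ΔQ_x = (3973 − 4906)/[(4906+3973)/2] = -933/4439.5 ≈ -0.2102.
%ΔP_y = (25.1 − 36.1)/[(36.1+25.1)/2] ≈ -0.3595.
E_xy = -0.2102/-0.3595 ≈ 0.58.
E_xy > 0, so contact lenses and eyeglasses are substitutes.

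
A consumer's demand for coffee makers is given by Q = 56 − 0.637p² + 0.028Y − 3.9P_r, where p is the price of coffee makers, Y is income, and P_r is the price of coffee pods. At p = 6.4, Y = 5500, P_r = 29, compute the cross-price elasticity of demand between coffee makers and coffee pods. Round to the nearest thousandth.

At the given point, Q = 56 − 0.637(6.4)² + 0.028(5500) − 3.9(29) = 56 − 26.0915 + 154 − 113.1 = 70.8085.
∂Q/∂P_r = −3.9, so E_xy = -3.9·(29/70.8085) ≈ -1.597.
E_xy < 0: the goods are complements.

-1.597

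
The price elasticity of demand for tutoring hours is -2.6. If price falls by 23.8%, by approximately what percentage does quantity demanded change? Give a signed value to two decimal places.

%ΔQ ≈ E × %ΔP = (-2.6) × (-23.8%) = 61.88%.

61.88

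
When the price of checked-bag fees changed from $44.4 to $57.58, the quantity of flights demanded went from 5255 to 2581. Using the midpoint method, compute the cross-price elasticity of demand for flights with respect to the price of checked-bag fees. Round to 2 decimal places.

%ΔQ_x = (2581 − 5255)/[(5255+2581)/2] = -2674/3918 ≈ -0.6825.
%ΔP_y = (57.58 − 44.4)/[(44.4+57.58)/2] ≈ 0.2585.
E_xy = -0.6825/0.2585 ≈ -2.64.
E_xy < 0, so flights and checked-bag fees are complements.

-2.64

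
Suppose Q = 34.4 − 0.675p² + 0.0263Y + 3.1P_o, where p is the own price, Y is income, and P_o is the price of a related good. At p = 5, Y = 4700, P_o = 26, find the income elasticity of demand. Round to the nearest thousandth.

0.557

Evaluating quantity at (p, Y, P_o) gives Q = 34.4 − 0.675(5)² + 0.0263(4700) + 3.1(26) = 34.4 − 16.875 + 123.61 + 80.6 = 221.735.
∂Q/∂Y = +0.0263, so E_I = 0.0263·(4700/221.735) ≈ 0.557.
E_I ∈ (0,1): normal good (necessity).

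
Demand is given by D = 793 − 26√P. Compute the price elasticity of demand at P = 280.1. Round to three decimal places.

-0.608

At P = 280.1, D = 357.8591.
dD/dP = −26/(2√P) = −26/(2·16.7362).
Point elasticity E = (dD/dP)·(P/D) = -0.7768 × 280.1/357.8591 ≈ -0.608.
|E| < 1, so demand is inelastic at this price.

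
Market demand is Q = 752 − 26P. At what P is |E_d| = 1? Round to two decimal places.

14.46

For linear demand Q = a − bP, E = −bP/(a − bP). |E| = 1 ⇒ bP = a − bP ⇒ P = a/(2b).
P = 752/(2·26) ≈ 14.46.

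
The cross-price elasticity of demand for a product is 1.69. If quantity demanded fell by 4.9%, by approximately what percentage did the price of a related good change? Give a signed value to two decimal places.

-2.90

%ΔQ ≈ E × %ΔP_y ⇒ %ΔP_y = %ΔQ / E = (-4.9%)/(1.69) ≈ -2.90%.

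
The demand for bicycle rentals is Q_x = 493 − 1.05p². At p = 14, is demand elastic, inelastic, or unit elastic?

elastic

At p = 14, Q_x = 287.2.
dQ_x/dp = −2·1.05·p = −29.4.
Point elasticity E = (dQ_x/dp)·(p/Q_x) = -29.4 × 14/287.2 ≈ -1.433.
|E| ≈ 1.433 > 1, so demand is elastic.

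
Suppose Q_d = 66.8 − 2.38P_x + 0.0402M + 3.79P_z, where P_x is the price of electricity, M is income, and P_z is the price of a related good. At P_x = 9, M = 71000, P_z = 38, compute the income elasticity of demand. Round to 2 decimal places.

0.94

First evaluate Q_d: 66.8 − 2.38(9) + 0.0402(71000) + 3.79(38) = 66.8 − 21.42 + 2854.2 + 144.02 = 3043.6.
∂Q_d/∂M = +0.0402, so E_I = 0.0402·(71000/3043.6) ≈ 0.94.
E_I ∈ (0,1): normal good (necessity).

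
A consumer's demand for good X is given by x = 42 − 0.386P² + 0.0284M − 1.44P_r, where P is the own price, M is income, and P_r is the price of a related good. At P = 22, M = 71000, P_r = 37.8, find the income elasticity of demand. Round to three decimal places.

1.110

Substituting, x = 42 − 0.386(22)² + 0.0284(71000) − 1.44(37.8) = 42 − 186.824 + 2016.4 − 54.432 = 1817.144.
∂x/∂M = +0.0284, so E_I = 0.0284·(71000/1817.144) ≈ 1.110.
E_I > 1: normal good (luxury).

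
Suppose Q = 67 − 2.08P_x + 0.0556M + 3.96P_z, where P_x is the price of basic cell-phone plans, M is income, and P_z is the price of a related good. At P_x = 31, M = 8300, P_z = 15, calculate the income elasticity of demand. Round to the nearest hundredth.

0.88

Substituting, Q = 67 − 2.08(31) + 0.0556(8300) + 3.96(15) = 67 − 64.48 + 461.48 + 59.4 = 523.4.
∂Q/∂M = +0.0556, so E_I = 0.0556·(8300/523.4) ≈ 0.88.
E_I ∈ (0,1): normal good (necessity).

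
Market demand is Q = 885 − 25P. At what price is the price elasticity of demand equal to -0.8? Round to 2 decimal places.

Set −bP/(a − bP) = −0.8 ⇒ bP = 0.8(a − bP) ⇒ bP(1+0.8) = 0.8·a.
P = 0.8·885/(25·1.8) ≈ 15.73.

15.73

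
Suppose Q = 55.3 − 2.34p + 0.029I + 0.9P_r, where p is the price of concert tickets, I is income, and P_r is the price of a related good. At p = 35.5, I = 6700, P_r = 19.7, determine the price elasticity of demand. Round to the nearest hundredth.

-0.45

First evaluate Q: 55.3 − 2.34(35.5) + 0.029(6700) + 0.9(19.7) = 55.3 − 83.07 + 194.3 + 17.73 = 184.26.
∂Q/∂p = −2.34, so E_p = (−2.34)·(35.5/184.26) ≈ -0.45.
|E_p| < 1: demand is inelastic.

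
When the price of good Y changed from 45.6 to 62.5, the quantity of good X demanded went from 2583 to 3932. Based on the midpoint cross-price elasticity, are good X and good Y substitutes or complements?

%ΔQ_x = (3932 − 2583)/[(2583+3932)/2] = 1349/3257.5 ≈ 0.4141.
%ΔP_y = (62.5 − 45.6)/[(45.6+62.5)/2] ≈ 0.3127.
E_xy = 0.4141/0.3127 ≈ 1.324.
E_xy > 0, so the goods are substitutes.

substitutes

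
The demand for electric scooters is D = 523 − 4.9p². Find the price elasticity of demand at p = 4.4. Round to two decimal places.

At p = 4.4, D = 428.136.
dD/dp = −2·4.9·p = −43.12.
Point elasticity E = (dD/dp)·(p/D) = -43.12 × 4.4/428.136 ≈ -0.44.
|E| < 1, so demand is inelastic at this price.

-0.44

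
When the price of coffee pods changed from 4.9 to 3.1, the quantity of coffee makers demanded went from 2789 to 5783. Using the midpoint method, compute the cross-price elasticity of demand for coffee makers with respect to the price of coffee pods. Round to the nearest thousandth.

%ΔQ_x = (5783 − 2789)/[(2789+5783)/2] = 2994/4286 ≈ 0.6986.
%ΔP_y = (3.1 − 4.9)/[(4.9+3.1)/2] ≈ -0.4500.
E_xy = 0.6986/-0.4500 ≈ -1.552.
E_xy < 0, so coffee makers and coffee pods are complements.

-1.552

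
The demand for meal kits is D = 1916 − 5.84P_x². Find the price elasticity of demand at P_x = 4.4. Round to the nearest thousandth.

-0.125

At P_x = 4.4, D = 1802.9376.
dD/dP_x = −2·5.84·P_x = −51.392.
Point elasticity E = (dD/dP_x)·(P_x/D) = -51.392 × 4.4/1802.9376 ≈ -0.125.
|E| < 1, so demand is inelastic at this price.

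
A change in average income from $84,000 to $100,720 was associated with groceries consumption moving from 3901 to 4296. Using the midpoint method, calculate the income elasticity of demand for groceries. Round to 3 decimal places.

0.532

%ΔQ = (4296 − 3901)/[(3901+4296)/2] = 395/4098.5 ≈ 0.0964.
%ΔI = (100,720 − 84,000)/[(84,000+100,720)/2] = 16720/92360 ≈ 0.1810.
E_I = %ΔQ/%ΔI ≈ 0.532.
E_I ∈ (0,1): normal good (necessity).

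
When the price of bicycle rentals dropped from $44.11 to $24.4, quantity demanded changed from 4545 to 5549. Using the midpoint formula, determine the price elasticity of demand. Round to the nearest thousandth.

%ΔQ = (5549 − 4545)/[(4545 + 5549)/2] = 1004/5047 ≈ 0.1989.
%Δp = (24.4 − 44.11)/[(44.11 + 24.4)/2] = -19.71/34.255 ≈ -0.5754.
Arc elasticity E = %ΔQ/%Δp ≈ 0.1989/-0.5754 ≈ -0.346.
|E| < 1: demand is inelastic over this range.

-0.346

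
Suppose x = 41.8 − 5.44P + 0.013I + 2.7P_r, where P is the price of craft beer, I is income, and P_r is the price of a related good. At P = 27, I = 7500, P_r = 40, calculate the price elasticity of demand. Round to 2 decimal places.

-1.46

First evaluate x: 41.8 − 5.44(27) + 0.013(7500) + 2.7(40) = 41.8 − 146.88 + 97.5 + 108 = 100.42.
∂x/∂P = −5.44, so E_p = (−5.44)·(27/100.42) ≈ -1.46.
|E_p| > 1: demand is elastic.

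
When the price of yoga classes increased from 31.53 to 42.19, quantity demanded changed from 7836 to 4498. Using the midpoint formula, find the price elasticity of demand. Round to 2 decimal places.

%ΔQ = (4498 − 7836)/[(7836 + 4498)/2] = -3338/6167 ≈ -0.5413.
%Δp = (42.19 − 31.53)/[(31.53 + 42.19)/2] = 10.66/36.86 ≈ 0.2892.
Arc elasticity E = %ΔQ/%Δp ≈ -0.5413/0.2892 ≈ -1.87.
|E| > 1: demand is elastic over this range.

-1.87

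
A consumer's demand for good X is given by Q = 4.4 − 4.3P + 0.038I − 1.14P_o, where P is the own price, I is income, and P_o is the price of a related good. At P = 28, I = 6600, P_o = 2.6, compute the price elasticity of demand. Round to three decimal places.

First evaluate Q: 4.4 − 4.3(28) + 0.038(6600) − 1.14(2.6) = 4.4 − 120.4 + 250.8 − 2.964 = 131.836.
∂Q/∂P = −4.3, so E_p = (−4.3)·(28/131.836) ≈ -0.913.
|E_p| < 1: demand is inelastic.

-0.913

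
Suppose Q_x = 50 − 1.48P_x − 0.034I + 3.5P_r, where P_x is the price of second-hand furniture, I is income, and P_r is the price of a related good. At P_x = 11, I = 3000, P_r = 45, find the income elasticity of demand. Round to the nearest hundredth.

-1.14

At the given point, Q_x = 50 − 1.48(11) − 0.034(3000) + 3.5(45) = 50 − 16.28 − 102 + 157.5 = 89.22.
∂Q_x/∂I = −0.034, so E_I = -0.034·(3000/89.22) ≈ -1.14.
E_I < 0: inferior good.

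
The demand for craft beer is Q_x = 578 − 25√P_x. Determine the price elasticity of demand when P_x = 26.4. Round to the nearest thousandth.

-0.143

At P_x = 26.4, Q_x = 449.5477.
dQ_x/dP_x = −25/(2√P_x) = −25/(2·5.1381).
Point elasticity E = (dQ_x/dP_x)·(P_x/Q_x) = -2.4328 × 26.4/449.5477 ≈ -0.143.
|E| < 1, so demand is inelastic at this price.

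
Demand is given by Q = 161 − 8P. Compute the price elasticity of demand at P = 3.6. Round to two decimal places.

-0.22

At P = 3.6, Q = 132.2.
dQ/dP = −8.
Point elasticity E = (dQ/dP)·(P/Q) = -8 × 3.6/132.2 ≈ -0.22.
|E| < 1, so demand is inelastic at this price.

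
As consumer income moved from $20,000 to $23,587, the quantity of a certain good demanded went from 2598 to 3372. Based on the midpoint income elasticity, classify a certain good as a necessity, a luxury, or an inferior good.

%ΔQ = (3372 − 2598)/[(2598+3372)/2] = 774/2985 ≈ 0.2593.
%ΔM = (23,587 − 20,000)/[(20,000+23,587)/2] = 3587/21793.5 ≈ 0.1646.
E_I = %ΔQ/%ΔM ≈ 1.575.
E_I > 1: normal good (luxury).

luxury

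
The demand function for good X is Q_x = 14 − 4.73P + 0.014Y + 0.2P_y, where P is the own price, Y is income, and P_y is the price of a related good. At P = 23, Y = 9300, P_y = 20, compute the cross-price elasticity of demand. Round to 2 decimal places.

0.10

Q_x = 14 − 4.73(23) + 0.014(9300) + 0.2(20) = 14 − 108.79 + 130.2 + 4 = 39.41.
∂Q_x/∂P_y = +0.2, so E_xy = 0.2·(20/39.41) ≈ 0.10.
E_xy > 0: the goods are substitutes.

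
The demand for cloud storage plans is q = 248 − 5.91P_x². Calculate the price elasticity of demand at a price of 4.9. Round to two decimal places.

-2.67

At P_x = 4.9, q = 106.1009.
dq/dP_x = −2·5.91·P_x = −57.918.
Point elasticity E = (dq/dP_x)·(P_x/q) = -57.918 × 4.9/106.1009 ≈ -2.67.
|E| > 1, so demand is elastic at this price.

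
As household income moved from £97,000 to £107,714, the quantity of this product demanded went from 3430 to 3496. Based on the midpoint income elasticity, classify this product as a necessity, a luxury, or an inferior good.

%ΔQ = (3496 − 3430)/[(3430+3496)/2] = 66/3463 ≈ 0.0191.
%ΔI = (107,714 − 97,000)/[(97,000+107,714)/2] = 10714/102357 ≈ 0.1047.
E_I = %ΔQ/%ΔI ≈ 0.182.
E_I ∈ (0,1): normal good (necessity).

necessity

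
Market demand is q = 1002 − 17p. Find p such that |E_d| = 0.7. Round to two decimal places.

24.27

Set −bp/(a − bp) = −0.7 ⇒ bp = 0.7(a − bp) ⇒ bp(1+0.7) = 0.7·a.
p = 0.7·1002/(17·1.7) ≈ 24.27.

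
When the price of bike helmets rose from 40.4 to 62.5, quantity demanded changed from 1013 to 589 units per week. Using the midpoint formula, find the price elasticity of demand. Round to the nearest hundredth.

%ΔQ = (589 − 1013)/[(1013 + 589)/2] = -424/801 ≈ -0.5293.
%Δp = (62.5 − 40.4)/[(40.4 + 62.5)/2] = 22.1/51.45 ≈ 0.4295.
Arc elasticity E = %ΔQ/%Δp ≈ -0.5293/0.4295 ≈ -1.23.
|E| > 1: demand is elastic over this range.

-1.23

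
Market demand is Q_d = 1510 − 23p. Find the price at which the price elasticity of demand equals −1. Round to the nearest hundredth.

32.83

For linear demand Q_d = a − bp, E = −bp/(a − bp). |E| = 1 ⇒ bp = a − bp ⇒ p = a/(2b).
p = 1510/(2·23) ≈ 32.83.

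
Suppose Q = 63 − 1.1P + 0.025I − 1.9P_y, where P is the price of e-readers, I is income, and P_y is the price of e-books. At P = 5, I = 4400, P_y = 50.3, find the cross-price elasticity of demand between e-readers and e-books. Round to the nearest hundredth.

Evaluating quantity at (P, I, P_y) gives Q = 63 − 1.1(5) + 0.025(4400) − 1.9(50.3) = 63 − 5.5 + 110 − 95.57 = 71.93.
∂Q/∂P_y = −1.9, so E_xy = -1.9·(50.3/71.93) ≈ -1.33.
E_xy < 0: the goods are complements.

-1.33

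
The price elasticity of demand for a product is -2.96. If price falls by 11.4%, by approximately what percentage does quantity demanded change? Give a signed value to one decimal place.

%ΔQ ≈ E × %ΔP = (-2.96) × (-11.4%) ≈ 33.7%.

33.7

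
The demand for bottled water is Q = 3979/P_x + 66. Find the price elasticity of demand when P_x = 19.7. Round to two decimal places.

-0.75

At P_x = 19.7, Q = 267.9797.
dQ/dP_x = −3979/P_x² = −10.2528.
Point elasticity E = (dQ/dP_x)·(P_x/Q) = -10.2528 × 19.7/267.9797 ≈ -0.75.
|E| < 1, so demand is inelastic at this price.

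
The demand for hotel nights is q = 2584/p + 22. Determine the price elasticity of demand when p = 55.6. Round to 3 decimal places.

At p = 55.6, q = 68.4748.
dq/dp = −2584/p² = −0.8359.
Point elasticity E = (dq/dp)·(p/q) = -0.8359 × 55.6/68.4748 ≈ -0.679.
|E| < 1, so demand is inelastic at this price.

-0.679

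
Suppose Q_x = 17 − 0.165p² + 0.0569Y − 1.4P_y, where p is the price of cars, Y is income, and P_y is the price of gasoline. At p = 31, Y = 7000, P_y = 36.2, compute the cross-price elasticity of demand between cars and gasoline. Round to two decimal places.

-0.25

At the given point, Q_x = 17 − 0.165(31)² + 0.0569(7000) − 1.4(36.2) = 17 − 158.565 + 398.3 − 50.68 = 206.055.
∂Q_x/∂P_y = −1.4, so E_xy = -1.4·(36.2/206.055) ≈ -0.25.
E_xy < 0: the goods are complements.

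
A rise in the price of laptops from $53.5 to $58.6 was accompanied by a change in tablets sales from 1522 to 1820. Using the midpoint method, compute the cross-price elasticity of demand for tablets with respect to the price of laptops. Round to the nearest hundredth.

%ΔQ_x = (1820 − 1522)/[(1522+1820)/2] = 298/1671 ≈ 0.1783.
%ΔP_y = (58.6 − 53.5)/[(53.5+58.6)/2] ≈ 0.0910.
E_xy = 0.1783/0.0910 ≈ 1.96.
E_xy > 0, so tablets and laptops are substitutes.

1.96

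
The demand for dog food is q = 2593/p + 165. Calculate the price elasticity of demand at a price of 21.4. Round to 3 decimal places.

At p = 21.4, q = 286.1682.
dq/dp = −2593/p² = −5.6621.
Point elasticity E = (dq/dp)·(p/q) = -5.6621 × 21.4/286.1682 ≈ -0.423.
|E| < 1, so demand is inelastic at this price.

-0.423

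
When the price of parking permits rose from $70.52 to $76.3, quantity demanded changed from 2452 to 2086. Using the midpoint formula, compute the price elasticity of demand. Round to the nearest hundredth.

%Δq = (2086 − 2452)/[(2452 + 2086)/2] = -366/2269 ≈ -0.1613.
%Δp = (76.3 − 70.52)/[(70.52 + 76.3)/2] = 5.78/73.41 ≈ 0.0787.
Arc elasticity E = %Δq/%Δp ≈ -0.1613/0.0787 ≈ -2.05.
|E| > 1: demand is elastic over this range.

-2.05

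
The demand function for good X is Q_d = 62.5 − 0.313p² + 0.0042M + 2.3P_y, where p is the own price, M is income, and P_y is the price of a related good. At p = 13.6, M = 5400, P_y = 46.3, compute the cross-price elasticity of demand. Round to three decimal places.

0.796

At the given point, Q_d = 62.5 − 0.313(13.6)² + 0.0042(5400) + 2.3(46.3) = 62.5 − 57.8925 + 22.68 + 106.49 = 133.7775.
∂Q_d/∂P_y = +2.3, so E_xy = 2.3·(46.3/133.7775) ≈ 0.796.
E_xy > 0: the goods are substitutes.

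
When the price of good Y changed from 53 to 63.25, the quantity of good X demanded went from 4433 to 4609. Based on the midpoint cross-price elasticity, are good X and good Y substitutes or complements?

substitutes

%ΔQ_x = (4609 − 4433)/[(4433+4609)/2] = 176/4521 ≈ 0.0389.
%ΔP_y = (63.25 − 53)/[(53+63.25)/2] ≈ 0.1763.
E_xy = 0.0389/0.1763 ≈ 0.221.
E_xy > 0, so the goods are substitutes.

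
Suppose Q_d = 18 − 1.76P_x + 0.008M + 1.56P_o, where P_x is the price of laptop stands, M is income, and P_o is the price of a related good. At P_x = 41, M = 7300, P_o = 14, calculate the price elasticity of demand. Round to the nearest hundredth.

-2.77

Q_d = 18 − 1.76(41) + 0.008(7300) + 1.56(14) = 18 − 72.16 + 58.4 + 21.84 = 26.08.
∂Q_d/∂P_x = −1.76, so E_p = (−1.76)·(41/26.08) ≈ -2.77.
|E_p| > 1: demand is elastic.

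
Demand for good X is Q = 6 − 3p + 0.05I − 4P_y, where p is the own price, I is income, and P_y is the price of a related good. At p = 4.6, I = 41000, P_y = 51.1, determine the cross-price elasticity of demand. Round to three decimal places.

Q = 6 − 3(4.6) + 0.05(41000) − 4(51.1) = 6 − 13.8 + 2050 − 204.4 = 1837.8.
∂Q/∂P_y = −4, so E_xy = -4·(51.1/1837.8) ≈ -0.111.
E_xy < 0: the goods are complements.

-0.111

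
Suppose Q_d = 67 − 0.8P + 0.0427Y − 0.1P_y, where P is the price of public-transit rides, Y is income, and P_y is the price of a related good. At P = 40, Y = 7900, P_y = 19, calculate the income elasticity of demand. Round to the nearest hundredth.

Evaluating quantity at (P, Y, P_y) gives Q_d = 67 − 0.8(40) + 0.0427(7900) − 0.1(19) = 67 − 32 + 337.33 − 1.9 = 370.43.
∂Q_d/∂Y = +0.0427, so E_I = 0.0427·(7900/370.43) ≈ 0.91.
E_I ∈ (0,1): normal good (necessity).

0.91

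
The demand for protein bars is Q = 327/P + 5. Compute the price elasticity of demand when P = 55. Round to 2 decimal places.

At P = 55, Q = 10.9455.
dQ/dP = −327/P² = −0.1081.
Point elasticity E = (dQ/dP)·(P/Q) = -0.1081 × 55/10.9455 ≈ -0.54.
|E| < 1, so demand is inelastic at this price.

-0.54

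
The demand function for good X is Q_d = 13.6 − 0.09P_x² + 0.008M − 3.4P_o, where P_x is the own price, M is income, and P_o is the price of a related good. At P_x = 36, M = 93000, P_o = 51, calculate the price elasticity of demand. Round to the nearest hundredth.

Q_d = 13.6 − 0.09(36)² + 0.008(93000) − 3.4(51) = 13.6 − 116.64 + 744 − 173.4 = 467.56.
∂Q_d/∂P_x = −2·0.09·P_x = -6.48, so E_p = -6.48·(36/467.56) ≈ -0.50.
|E_p| < 1: demand is inelastic.

-0.50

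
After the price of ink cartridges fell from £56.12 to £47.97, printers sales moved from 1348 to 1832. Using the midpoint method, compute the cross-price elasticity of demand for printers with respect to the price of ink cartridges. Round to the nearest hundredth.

-1.94

%ΔQ_x = (1832 − 1348)/[(1348+1832)/2] = 484/1590 ≈ 0.3044.
%ΔP_y = (47.97 − 56.12)/[(56.12+47.97)/2] ≈ -0.1566.
E_xy = 0.3044/-0.1566 ≈ -1.94.
E_xy < 0, so printers and ink cartridges are complements.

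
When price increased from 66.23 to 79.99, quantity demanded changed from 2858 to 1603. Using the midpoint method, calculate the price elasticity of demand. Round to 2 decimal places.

%Δq = (1603 − 2858)/[(2858 + 1603)/2] = -1255/2230.5 ≈ -0.5627.
%ΔP = (79.99 − 66.23)/[(66.23 + 79.99)/2] = 13.76/73.11 ≈ 0.1882.
Arc elasticity E = %Δq/%ΔP ≈ -0.5627/0.1882 ≈ -2.99.
|E| > 1: demand is elastic over this range.

-2.99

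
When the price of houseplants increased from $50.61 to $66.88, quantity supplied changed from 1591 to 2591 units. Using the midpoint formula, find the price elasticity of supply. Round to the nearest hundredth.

%ΔQ = (2591 − 1591)/[(1591 + 2591)/2] = 1000/2091 ≈ 0.4782.
%ΔP = (66.88 − 50.61)/[(50.61 + 66.88)/2] = 16.27/58.745 ≈ 0.2770.
Arc elasticity E = %ΔQ/%ΔP ≈ 0.4782/0.2770 ≈ 1.73.
|E| > 1: supply is elastic over this range.

1.73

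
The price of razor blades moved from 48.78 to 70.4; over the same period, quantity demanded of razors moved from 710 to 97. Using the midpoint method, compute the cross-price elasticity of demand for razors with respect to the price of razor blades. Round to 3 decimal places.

-4.187

%ΔQ_x = (97 − 710)/[(710+97)/2] = -613/403.5 ≈ -1.5192.
%ΔP_y = (70.4 − 48.78)/[(48.78+70.4)/2] ≈ 0.3628.
E_xy = -1.5192/0.3628 ≈ -4.187.
E_xy < 0, so razors and razor blades are complements.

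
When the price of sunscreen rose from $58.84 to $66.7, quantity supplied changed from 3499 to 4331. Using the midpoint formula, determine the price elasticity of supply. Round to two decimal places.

%ΔQ = (4331 − 3499)/[(3499 + 4331)/2] = 832/3915 ≈ 0.2125.
%ΔP = (66.7 − 58.84)/[(58.84 + 66.7)/2] = 7.86/62.77 ≈ 0.1252.
Arc elasticity E = %ΔQ/%ΔP ≈ 0.2125/0.1252 ≈ 1.70.
|E| > 1: supply is elastic over this range.

1.70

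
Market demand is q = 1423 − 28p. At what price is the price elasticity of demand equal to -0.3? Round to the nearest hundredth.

11.73

Set −bp/(a − bp) = −0.3 ⇒ bp = 0.3(a − bp) ⇒ bp(1+0.3) = 0.3·a.
p = 0.3·1423/(28·1.3) ≈ 11.73.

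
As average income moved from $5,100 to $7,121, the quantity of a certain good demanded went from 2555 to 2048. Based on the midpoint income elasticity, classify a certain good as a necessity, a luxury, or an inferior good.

inferior

%ΔQ = (2048 − 2555)/[(2555+2048)/2] = -507/2301.5 ≈ -0.2203.
%ΔY = (7,121 − 5,100)/[(5,100+7,121)/2] = 2021/6110.5 ≈ 0.3307.
E_I = %ΔQ/%ΔY ≈ -0.666.
E_I < 0: inferior good.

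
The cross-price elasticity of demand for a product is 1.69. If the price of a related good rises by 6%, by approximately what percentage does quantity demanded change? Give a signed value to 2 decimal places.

%ΔQ ≈ E × %ΔP_y = (1.69) × (6%) = 10.14%.

10.14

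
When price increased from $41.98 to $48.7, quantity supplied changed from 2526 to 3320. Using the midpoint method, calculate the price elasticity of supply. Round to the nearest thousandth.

1.833

%ΔQ = (3320 − 2526)/[(2526 + 3320)/2] = 794/2923 ≈ 0.2716.
%ΔP = (48.7 − 41.98)/[(41.98 + 48.7)/2] = 6.72/45.34 ≈ 0.1482.
Arc elasticity E = %ΔQ/%ΔP ≈ 0.2716/0.1482 ≈ 1.833.
|E| > 1: supply is elastic over this range.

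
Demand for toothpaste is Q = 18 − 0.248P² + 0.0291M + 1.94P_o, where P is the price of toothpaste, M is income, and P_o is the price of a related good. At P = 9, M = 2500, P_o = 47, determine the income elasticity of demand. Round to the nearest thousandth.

0.450

Q = 18 − 0.248(9)² + 0.0291(2500) + 1.94(47) = 18 − 20.088 + 72.75 + 91.18 = 161.842.
∂Q/∂M = +0.0291, so E_I = 0.0291·(2500/161.842) ≈ 0.450.
E_I ∈ (0,1): normal good (necessity).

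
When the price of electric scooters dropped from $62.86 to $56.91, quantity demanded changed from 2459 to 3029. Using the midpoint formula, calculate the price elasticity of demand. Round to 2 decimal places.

-2.09

%Δq = (3029 − 2459)/[(2459 + 3029)/2] = 570/2744 ≈ 0.2077.
%Δp = (56.91 − 62.86)/[(62.86 + 56.91)/2] = -5.95/59.885 ≈ -0.0994.
Arc elasticity E = %Δq/%Δp ≈ 0.2077/-0.0994 ≈ -2.09.
|E| > 1: demand is elastic over this range.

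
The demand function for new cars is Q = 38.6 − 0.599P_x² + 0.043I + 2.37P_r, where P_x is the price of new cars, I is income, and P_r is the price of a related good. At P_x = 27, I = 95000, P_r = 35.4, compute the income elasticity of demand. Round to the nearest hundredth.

At the given point, Q = 38.6 − 0.599(27)² + 0.043(95000) + 2.37(35.4) = 38.6 − 436.671 + 4085 + 83.898 = 3770.827.
∂Q/∂I = +0.043, so E_I = 0.043·(95000/3770.827) ≈ 1.08.
E_I > 1: normal good (luxury).

1.08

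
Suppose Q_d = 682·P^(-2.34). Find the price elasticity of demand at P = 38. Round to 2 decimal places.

-2.34

For a Cobb–Douglas (constant-elasticity) form Q_d = A·P^α·…, the elasticity with respect to P equals the exponent α at every point.
Here the exponent on P is -2.34, so the price elasticity of demand is -2.34.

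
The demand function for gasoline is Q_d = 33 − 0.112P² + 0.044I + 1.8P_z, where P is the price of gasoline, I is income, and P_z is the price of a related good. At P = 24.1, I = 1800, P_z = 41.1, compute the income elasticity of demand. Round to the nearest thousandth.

0.654

Evaluating quantity at (P, I, P_z) gives Q_d = 33 − 0.112(24.1)² + 0.044(1800) + 1.8(41.1) = 33 − 65.0507 + 79.2 + 73.98 = 121.1293.
∂Q_d/∂I = +0.044, so E_I = 0.044·(1800/121.1293) ≈ 0.654.
E_I ∈ (0,1): normal good (necessity).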